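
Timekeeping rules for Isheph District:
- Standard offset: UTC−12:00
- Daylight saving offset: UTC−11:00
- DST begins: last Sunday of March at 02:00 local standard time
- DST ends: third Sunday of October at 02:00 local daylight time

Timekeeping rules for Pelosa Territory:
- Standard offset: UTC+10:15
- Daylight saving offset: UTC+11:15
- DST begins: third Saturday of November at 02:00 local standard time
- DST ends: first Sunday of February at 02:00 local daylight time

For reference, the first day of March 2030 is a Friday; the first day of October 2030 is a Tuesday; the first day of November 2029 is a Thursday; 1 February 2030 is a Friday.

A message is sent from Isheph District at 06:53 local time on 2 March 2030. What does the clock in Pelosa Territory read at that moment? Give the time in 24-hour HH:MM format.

1 March 2030 is a Friday, so Sundays fall on 3, 10, 17, 24, 31; the last is March 31.
1 October 2030 is a Tuesday, so the first Sunday is October 6 and the third is October 20.
2 March 2030 does not fall between 31 March and 20 October, so daylight saving is not in effect and Isheph District is at UTC−12:00.
06:53 Isheph District + 12h = 18:53 UTC.
1 November 2029 is a Thursday, so the first Saturday is November 3 and the third is November 17.
1 February 2030 is a Friday, so the first Sunday is February 3.
At the standard offset (UTC+10:15), 18:53 UTC + 10h15m = 05:08 Pelosa Territory standard time (rolling into the next day, 3 March 2030).
Daylight saving runs 17 November 2029 – 3 February 2030; the standard-time date in Pelosa Territory, 3 March 2030, is outside that window, so Pelosa Territory is on standard time at UTC+10:15.
18:53 UTC + 10h15m = 05:08 Pelosa Territory (rolling into the next day, 3 March 2030).

05:08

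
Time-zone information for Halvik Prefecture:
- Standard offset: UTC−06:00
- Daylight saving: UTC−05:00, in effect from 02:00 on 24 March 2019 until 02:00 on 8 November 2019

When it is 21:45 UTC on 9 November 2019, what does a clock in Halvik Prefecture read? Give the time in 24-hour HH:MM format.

15:45

At the standard offset (UTC−06:00), 21:45 UTC − 6h = 15:45 Halvik Prefecture standard time.
The standard-time date in Halvik Prefecture, 9 November 2019, does not fall between 24 March and 8 November, so daylight saving is not in effect and Halvik Prefecture is at UTC−06:00.
21:45 UTC − 6h = 15:45 local.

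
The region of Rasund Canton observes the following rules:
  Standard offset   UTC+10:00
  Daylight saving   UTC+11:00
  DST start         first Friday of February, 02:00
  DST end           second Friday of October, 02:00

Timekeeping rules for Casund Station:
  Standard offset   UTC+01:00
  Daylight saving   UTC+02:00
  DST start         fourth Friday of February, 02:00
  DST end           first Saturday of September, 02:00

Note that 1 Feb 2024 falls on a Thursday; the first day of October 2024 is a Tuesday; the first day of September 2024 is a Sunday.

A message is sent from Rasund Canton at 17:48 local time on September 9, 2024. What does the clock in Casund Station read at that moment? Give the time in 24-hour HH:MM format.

07:48

1 February 2024 is a Thursday, so the first Friday is February 2.
1 October 2024 is a Tuesday, so the first Friday is October 4 and the second is October 11.
September 9, 2024 lies within the daylight-saving period (2 February – 11 October), so Rasund Canton is on daylight time, UTC+11:00.
17:48 Rasund Canton − 11h = 06:48 UTC.
1 February 2024 is a Thursday, so the first Friday is February 2 and the fourth is February 23.
1 September 2024 is a Sunday, so the first Saturday is September 7.
At the standard offset (UTC+01:00), 06:48 UTC + 1h = 07:48 Casund Station standard time.
The standard-time date in Casund Station, September 9, 2024, does not fall between 23 February and 7 September, so daylight saving is not in effect and Casund Station is at UTC+01:00.
06:48 UTC + 1h = 07:48 Casund Station.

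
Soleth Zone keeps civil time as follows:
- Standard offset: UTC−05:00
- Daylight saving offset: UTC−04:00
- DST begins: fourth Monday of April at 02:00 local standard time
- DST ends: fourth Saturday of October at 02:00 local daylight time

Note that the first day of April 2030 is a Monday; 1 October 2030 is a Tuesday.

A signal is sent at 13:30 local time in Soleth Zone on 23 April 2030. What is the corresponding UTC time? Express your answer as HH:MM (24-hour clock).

17:30

1 April 2030 is a Monday, so the first Monday is April 1 and the fourth is April 22.
1 October 2030 is a Tuesday, so the first Saturday is October 5 and the fourth is October 26.
Daylight saving runs 22 April – 26 October; 23 April 2030 is inside that window, so Soleth Zone is at UTC−04:00.
13:30 local + 4h = 17:30 UTC.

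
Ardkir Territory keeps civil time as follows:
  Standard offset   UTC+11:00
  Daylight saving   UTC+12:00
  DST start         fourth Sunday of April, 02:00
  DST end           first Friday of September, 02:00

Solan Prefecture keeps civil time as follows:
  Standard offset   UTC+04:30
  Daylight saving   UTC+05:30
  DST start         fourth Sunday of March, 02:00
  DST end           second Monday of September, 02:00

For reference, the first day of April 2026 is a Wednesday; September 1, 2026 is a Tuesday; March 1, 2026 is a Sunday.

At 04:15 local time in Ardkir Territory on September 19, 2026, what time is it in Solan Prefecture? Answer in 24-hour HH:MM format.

1 April 2026 is a Wednesday, so the first Sunday is April 5 and the fourth is April 26.
1 September 2026 is a Tuesday, so the first Friday is September 4.
September 19, 2026 is outside the daylight-saving period (26 April – 4 September), so Ardkir Territory is on standard time, UTC+11:00.
04:15 Ardkir Territory − 11h = 17:15 UTC (rolling into the previous day, 18 September 2026).
1 March 2026 is a Sunday, so the first Sunday is March 1 and the fourth is March 22.
1 September 2026 is a Tuesday, so the first Monday is September 7 and the second is September 14.
At the standard offset (UTC+04:30), 17:15 UTC + 4h30m = 21:45 Solan Prefecture standard time.
The standard-time date in Solan Prefecture, September 18, 2026, does not fall between 22 March and 14 September, so daylight saving is not in effect and Solan Prefecture is at UTC+04:30.
17:15 UTC + 4h30m = 21:45 Solan Prefecture.

21:45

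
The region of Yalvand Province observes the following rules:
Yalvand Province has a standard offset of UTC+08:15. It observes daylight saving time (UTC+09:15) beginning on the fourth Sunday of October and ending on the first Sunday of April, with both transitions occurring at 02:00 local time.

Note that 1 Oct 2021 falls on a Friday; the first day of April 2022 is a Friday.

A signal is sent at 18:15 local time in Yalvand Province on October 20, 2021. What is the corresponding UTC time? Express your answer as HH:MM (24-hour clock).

1 October 2021 is a Friday, so the first Sunday is October 3 and the fourth is October 24.
1 April 2022 is a Friday, so the first Sunday is April 3.
October 20, 2021 is outside the daylight-saving period (24 October 2021 – 3 April 2022), so Yalvand Province is on standard time, UTC+08:15.
18:15 local − 8h15m = 10:00 UTC.

10:00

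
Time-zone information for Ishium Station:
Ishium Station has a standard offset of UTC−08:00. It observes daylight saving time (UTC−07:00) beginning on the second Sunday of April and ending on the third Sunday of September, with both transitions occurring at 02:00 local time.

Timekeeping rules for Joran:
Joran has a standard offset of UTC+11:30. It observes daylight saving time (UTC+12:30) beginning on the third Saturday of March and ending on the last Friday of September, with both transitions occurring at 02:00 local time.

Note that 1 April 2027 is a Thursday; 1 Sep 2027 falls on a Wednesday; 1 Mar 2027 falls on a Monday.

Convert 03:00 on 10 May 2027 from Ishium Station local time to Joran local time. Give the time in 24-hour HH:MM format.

1 April 2027 is a Thursday, so the first Sunday is April 4 and the second is April 11.
1 September 2027 is a Wednesday, so the first Sunday is September 5 and the third is September 19.
10 May 2027 lies within the daylight-saving period (11 April – 19 September), so Ishium Station is on daylight time, UTC−07:00.
03:00 Ishium Station + 7h = 10:00 UTC.
1 March 2027 is a Monday, so the first Saturday is March 6 and the third is March 20.
1 September 2027 is a Wednesday, so Fridays fall on 3, 10, 17, 24; the last is September 24.
At the standard offset (UTC+11:30), 10:00 UTC + 11h30m = 21:30 Joran standard time.
The standard-time date in Joran, 10 May 2027, lies within the daylight-saving period (20 March – 24 September), so Joran is on daylight time, UTC+12:30.
10:00 UTC + 12h30m = 22:30 Joran.

22:30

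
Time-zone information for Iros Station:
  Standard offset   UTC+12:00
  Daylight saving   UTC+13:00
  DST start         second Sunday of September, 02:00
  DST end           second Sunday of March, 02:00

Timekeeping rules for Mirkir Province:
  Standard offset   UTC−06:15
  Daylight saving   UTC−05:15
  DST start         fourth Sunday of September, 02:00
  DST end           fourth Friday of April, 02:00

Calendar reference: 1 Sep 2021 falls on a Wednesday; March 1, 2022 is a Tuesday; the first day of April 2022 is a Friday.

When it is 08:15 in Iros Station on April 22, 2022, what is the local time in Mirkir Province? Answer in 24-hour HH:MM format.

15:00

1 September 2021 is a Wednesday, so the first Sunday is September 5 and the second is September 12.
1 March 2022 is a Tuesday, so the first Sunday is March 6 and the second is March 13.
April 22, 2022 is outside the daylight-saving period (12 September 2021 – 13 March 2022), so Iros Station is on standard time, UTC+12:00.
08:15 Iros Station − 12h = 20:15 UTC (rolling into the previous day, 21 April 2022).
1 September 2021 is a Wednesday, so the first Sunday is September 5 and the fourth is September 26.
1 April 2022 is a Friday, so the first Friday is April 1 and the fourth is April 22.
At the standard offset (UTC−06:15), 20:15 UTC − 6h15m = 14:00 Mirkir Province standard time.
The standard-time date in Mirkir Province, April 21, 2022, lies within the daylight-saving period (26 September 2021 – 22 April 2022), so Mirkir Province is on daylight time, UTC−05:15.
20:15 UTC − 5h15m = 15:00 Mirkir Province.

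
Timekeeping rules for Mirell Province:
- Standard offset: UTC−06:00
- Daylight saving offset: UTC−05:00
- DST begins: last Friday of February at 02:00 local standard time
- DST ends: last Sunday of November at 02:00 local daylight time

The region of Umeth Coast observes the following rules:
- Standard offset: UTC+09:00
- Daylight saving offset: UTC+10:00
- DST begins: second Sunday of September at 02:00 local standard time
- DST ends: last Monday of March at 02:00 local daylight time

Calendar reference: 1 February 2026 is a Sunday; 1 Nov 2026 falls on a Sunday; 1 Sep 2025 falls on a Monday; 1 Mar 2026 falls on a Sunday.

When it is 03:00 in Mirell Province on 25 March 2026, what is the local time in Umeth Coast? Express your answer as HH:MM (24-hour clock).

1 February 2026 is a Sunday, so Fridays fall on 6, 13, 20, 27; the last is February 27.
1 November 2026 is a Sunday, so Sundays fall on 1, 8, 15, 22, 29; the last is November 29.
Daylight saving runs 27 February – 29 November; 25 March 2026 is inside that window, so Mirell Province is at UTC−05:00.
03:00 Mirell Province + 5h = 08:00 UTC.
1 September 2025 is a Monday, so the first Sunday is September 7 and the second is September 14.
1 March 2026 is a Sunday, so Mondays fall on 2, 9, 16, 23, 30; the last is March 30.
At the standard offset (UTC+09:00), 08:00 UTC + 9h = 17:00 Umeth Coast standard time.
Daylight saving runs 14 September 2025 – 30 March 2026; the standard-time date in Umeth Coast, 25 March 2026, is inside that window, so Umeth Coast is at UTC+10:00.
08:00 UTC + 10h = 18:00 Umeth Coast.

18:00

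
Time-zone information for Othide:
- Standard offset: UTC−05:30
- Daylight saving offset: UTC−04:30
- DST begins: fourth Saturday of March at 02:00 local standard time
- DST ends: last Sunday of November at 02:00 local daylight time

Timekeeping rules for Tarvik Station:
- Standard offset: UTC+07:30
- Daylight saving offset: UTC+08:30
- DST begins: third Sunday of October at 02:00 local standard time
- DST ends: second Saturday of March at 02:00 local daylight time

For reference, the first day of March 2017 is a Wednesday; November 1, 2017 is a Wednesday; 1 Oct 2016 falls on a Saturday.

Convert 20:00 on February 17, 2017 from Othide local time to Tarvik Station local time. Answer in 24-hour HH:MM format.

1 March 2017 is a Wednesday, so the first Saturday is March 4 and the fourth is March 25.
1 November 2017 is a Wednesday, so Sundays fall on 5, 12, 19, 26; the last is November 26.
February 17, 2017 is outside the daylight-saving period (25 March – 26 November), so Othide is on standard time, UTC−05:30.
20:00 Othide + 5h30m = 01:30 UTC (rolling into the next day, 18 February 2017).
1 October 2016 is a Saturday, so the first Sunday is October 2 and the third is October 16.
1 March 2017 is a Wednesday, so the first Saturday is March 4 and the second is March 11.
At the standard offset (UTC+07:30), 01:30 UTC + 7h30m = 09:00 Tarvik Station standard time.
The standard-time date in Tarvik Station, February 18, 2017, falls between 16 October 2016 and 11 March 2017, so daylight saving is in effect and Tarvik Station is at UTC+08:30.
01:30 UTC + 8h30m = 10:00 Tarvik Station.

10:00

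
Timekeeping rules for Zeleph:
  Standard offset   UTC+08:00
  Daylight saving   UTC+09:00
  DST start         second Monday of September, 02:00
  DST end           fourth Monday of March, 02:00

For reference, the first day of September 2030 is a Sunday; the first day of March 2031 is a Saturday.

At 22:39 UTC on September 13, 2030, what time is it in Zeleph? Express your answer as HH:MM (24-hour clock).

07:39

1 September 2030 is a Sunday, so the first Monday is September 2 and the second is September 9.
1 March 2031 is a Saturday, so the first Monday is March 3 and the fourth is March 24.
At the standard offset (UTC+08:00), 22:39 UTC + 8h = 06:39 Zeleph standard time (rolling into the next day, 14 September 2030).
Daylight saving runs 9 September 2030 – 24 March 2031; the standard-time date in Zeleph, September 14, 2030, is inside that window, so Zeleph is at UTC+09:00.
22:39 UTC + 9h = 07:39 local (rolling into the next day, 14 September 2030).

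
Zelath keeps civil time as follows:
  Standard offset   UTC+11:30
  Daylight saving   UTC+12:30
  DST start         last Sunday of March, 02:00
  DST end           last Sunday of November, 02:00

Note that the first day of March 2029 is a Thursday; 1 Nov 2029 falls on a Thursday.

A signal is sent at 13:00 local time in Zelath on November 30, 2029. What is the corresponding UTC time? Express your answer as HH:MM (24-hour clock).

01:30

1 March 2029 is a Thursday, so Sundays fall on 4, 11, 18, 25; the last is March 25.
1 November 2029 is a Thursday, so Sundays fall on 4, 11, 18, 25; the last is November 25.
Daylight saving runs 25 March – 25 November; November 30, 2029 is outside that window, so Zelath is on standard time at UTC+11:30.
13:00 local − 11h30m = 01:30 UTC.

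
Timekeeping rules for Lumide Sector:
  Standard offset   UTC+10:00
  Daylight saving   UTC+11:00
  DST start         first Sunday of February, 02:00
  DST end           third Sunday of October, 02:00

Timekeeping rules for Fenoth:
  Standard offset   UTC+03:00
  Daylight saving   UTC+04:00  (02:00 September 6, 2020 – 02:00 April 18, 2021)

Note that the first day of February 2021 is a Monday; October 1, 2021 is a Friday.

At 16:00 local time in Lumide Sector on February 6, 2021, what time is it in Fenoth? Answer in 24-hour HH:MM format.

10:00

1 February 2021 is a Monday, so the first Sunday is February 7.
1 October 2021 is a Friday, so the first Sunday is October 3 and the third is October 17.
Daylight saving runs 7 February – 17 October; February 6, 2021 is outside that window, so Lumide Sector is on standard time at UTC+10:00.
16:00 Lumide Sector − 10h = 06:00 UTC.
At the standard offset (UTC+03:00), 06:00 UTC + 3h = 09:00 Fenoth standard time.
The standard-time date in Fenoth, February 6, 2021, lies within the daylight-saving period (6 September 2020 – 18 April 2021), so Fenoth is on daylight time, UTC+04:00.
06:00 UTC + 4h = 10:00 Fenoth.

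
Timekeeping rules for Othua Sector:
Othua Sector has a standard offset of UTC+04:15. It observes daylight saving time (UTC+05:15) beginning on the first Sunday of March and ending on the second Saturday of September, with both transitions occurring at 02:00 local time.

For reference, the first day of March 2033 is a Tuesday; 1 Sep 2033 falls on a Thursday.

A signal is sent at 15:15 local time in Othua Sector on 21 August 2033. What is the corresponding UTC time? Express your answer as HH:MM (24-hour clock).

10:00

1 March 2033 is a Tuesday, so the first Sunday is March 6.
1 September 2033 is a Thursday, so the first Saturday is September 3 and the second is September 10.
21 August 2033 falls between 6 March and 10 September, so daylight saving is in effect and Othua Sector is at UTC+05:15.
15:15 local − 5h15m = 10:00 UTC.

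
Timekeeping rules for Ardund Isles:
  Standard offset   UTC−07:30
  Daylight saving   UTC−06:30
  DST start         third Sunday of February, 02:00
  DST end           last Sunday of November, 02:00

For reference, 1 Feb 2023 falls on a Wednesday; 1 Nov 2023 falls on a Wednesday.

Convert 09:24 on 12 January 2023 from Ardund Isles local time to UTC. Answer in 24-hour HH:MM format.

16:54

1 February 2023 is a Wednesday, so the first Sunday is February 5 and the third is February 19.
1 November 2023 is a Wednesday, so Sundays fall on 5, 12, 19, 26; the last is November 26.
12 January 2023 is outside the daylight-saving period (19 February – 26 November), so Ardund Isles is on standard time, UTC−07:30.
09:24 local + 7h30m = 16:54 UTC.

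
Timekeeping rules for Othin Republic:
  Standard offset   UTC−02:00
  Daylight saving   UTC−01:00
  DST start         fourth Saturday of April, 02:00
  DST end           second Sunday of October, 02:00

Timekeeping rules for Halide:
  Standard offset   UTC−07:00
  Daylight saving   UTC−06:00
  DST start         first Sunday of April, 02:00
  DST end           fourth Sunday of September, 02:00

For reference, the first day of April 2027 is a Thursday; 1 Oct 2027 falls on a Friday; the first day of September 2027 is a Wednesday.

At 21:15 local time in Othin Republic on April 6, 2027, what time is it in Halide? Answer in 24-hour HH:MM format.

1 April 2027 is a Thursday, so the first Saturday is April 3 and the fourth is April 24.
1 October 2027 is a Friday, so the first Sunday is October 3 and the second is October 10.
April 6, 2027 is outside the daylight-saving period (24 April – 10 October), so Othin Republic is on standard time, UTC−02:00.
21:15 Othin Republic + 2h = 23:15 UTC.
1 April 2027 is a Thursday, so the first Sunday is April 4.
1 September 2027 is a Wednesday, so the first Sunday is September 5 and the fourth is September 26.
At the standard offset (UTC−07:00), 23:15 UTC − 7h = 16:15 Halide standard time.
Daylight saving runs 4 April – 26 September; the standard-time date in Halide, April 6, 2027, is inside that window, so Halide is at UTC−06:00.
23:15 UTC − 6h = 17:15 Halide.

17:15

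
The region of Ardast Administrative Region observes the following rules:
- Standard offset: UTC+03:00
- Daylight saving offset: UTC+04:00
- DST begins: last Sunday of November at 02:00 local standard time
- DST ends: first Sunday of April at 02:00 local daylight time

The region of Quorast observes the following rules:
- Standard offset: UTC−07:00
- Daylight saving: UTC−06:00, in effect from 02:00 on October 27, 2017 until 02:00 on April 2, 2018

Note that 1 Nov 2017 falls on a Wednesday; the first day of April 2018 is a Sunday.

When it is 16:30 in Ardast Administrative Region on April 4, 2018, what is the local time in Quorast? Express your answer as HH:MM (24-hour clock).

06:30

1 November 2017 is a Wednesday, so Sundays fall on 5, 12, 19, 26; the last is November 26.
1 April 2018 is a Sunday, so the first Sunday is April 1.
Daylight saving runs 26 November 2017 – 1 April 2018; April 4, 2018 is outside that window, so Ardast Administrative Region is on standard time at UTC+03:00.
16:30 Ardast Administrative Region − 3h = 13:30 UTC.
At the standard offset (UTC−07:00), 13:30 UTC − 7h = 06:30 Quorast standard time.
Daylight saving runs 27 October 2017 – 2 April 2018; the standard-time date in Quorast, April 4, 2018, is outside that window, so Quorast is on standard time at UTC−07:00.
13:30 UTC − 7h = 06:30 Quorast.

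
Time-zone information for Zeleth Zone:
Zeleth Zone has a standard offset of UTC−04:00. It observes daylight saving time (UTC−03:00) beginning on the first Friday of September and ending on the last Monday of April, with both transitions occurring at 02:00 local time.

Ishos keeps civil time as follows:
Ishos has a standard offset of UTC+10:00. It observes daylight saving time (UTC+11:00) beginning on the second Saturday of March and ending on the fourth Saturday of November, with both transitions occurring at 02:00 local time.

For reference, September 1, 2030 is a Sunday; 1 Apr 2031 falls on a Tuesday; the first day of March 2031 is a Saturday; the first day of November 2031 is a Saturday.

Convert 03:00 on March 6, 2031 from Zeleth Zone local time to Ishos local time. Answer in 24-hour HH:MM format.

16:00

1 September 2030 is a Sunday, so the first Friday is September 6.
1 April 2031 is a Tuesday, so Mondays fall on 7, 14, 21, 28; the last is April 28.
March 6, 2031 falls between 6 September 2030 and 28 April 2031, so daylight saving is in effect and Zeleth Zone is at UTC−03:00.
03:00 Zeleth Zone + 3h = 06:00 UTC.
1 March 2031 is a Saturday, so the first Saturday is March 1 and the second is March 8.
1 November 2031 is a Saturday, so the first Saturday is November 1 and the fourth is November 22.
At the standard offset (UTC+10:00), 06:00 UTC + 10h = 16:00 Ishos standard time.
The standard-time date in Ishos, March 6, 2031, does not fall between 8 March and 22 November, so daylight saving is not in effect and Ishos is at UTC+10:00.
06:00 UTC + 10h = 16:00 Ishos.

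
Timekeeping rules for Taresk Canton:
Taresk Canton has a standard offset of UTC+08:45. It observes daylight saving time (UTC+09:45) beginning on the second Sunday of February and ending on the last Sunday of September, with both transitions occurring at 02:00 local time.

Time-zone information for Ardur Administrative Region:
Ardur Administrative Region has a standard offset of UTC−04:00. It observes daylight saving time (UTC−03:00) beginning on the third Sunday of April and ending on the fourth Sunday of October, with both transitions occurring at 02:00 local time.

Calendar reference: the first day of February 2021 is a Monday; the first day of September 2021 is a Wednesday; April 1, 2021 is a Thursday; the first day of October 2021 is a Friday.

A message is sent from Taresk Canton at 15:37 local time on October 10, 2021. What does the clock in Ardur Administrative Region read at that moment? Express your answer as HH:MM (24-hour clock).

1 February 2021 is a Monday, so the first Sunday is February 7 and the second is February 14.
1 September 2021 is a Wednesday, so Sundays fall on 5, 12, 19, 26; the last is September 26.
October 10, 2021 is outside the daylight-saving period (14 February – 26 September), so Taresk Canton is on standard time, UTC+08:45.
15:37 Taresk Canton − 8h45m = 06:52 UTC.
1 April 2021 is a Thursday, so the first Sunday is April 4 and the third is April 18.
1 October 2021 is a Friday, so the first Sunday is October 3 and the fourth is October 24.
At the standard offset (UTC−04:00), 06:52 UTC − 4h = 02:52 Ardur Administrative Region standard time.
The standard-time date in Ardur Administrative Region, October 10, 2021, falls between 18 April and 24 October, so daylight saving is in effect and Ardur Administrative Region is at UTC−03:00.
06:52 UTC − 3h = 03:52 Ardur Administrative Region.

03:52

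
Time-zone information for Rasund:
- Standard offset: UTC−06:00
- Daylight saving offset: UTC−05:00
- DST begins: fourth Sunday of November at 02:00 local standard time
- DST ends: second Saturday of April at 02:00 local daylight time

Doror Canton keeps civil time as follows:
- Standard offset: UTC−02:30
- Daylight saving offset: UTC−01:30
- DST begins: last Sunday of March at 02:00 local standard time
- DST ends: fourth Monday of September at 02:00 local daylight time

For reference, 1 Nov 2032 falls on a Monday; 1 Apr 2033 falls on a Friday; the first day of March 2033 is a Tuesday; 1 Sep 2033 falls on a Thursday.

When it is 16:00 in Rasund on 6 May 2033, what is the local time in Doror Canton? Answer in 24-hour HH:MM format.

20:30

1 November 2032 is a Monday, so the first Sunday is November 7 and the fourth is November 28.
1 April 2033 is a Friday, so the first Saturday is April 2 and the second is April 9.
6 May 2033 does not fall between 28 November 2032 and 9 April 2033, so daylight saving is not in effect and Rasund is at UTC−06:00.
16:00 Rasund + 6h = 22:00 UTC.
1 March 2033 is a Tuesday, so Sundays fall on 6, 13, 20, 27; the last is March 27.
1 September 2033 is a Thursday, so the first Monday is September 5 and the fourth is September 26.
At the standard offset (UTC−02:30), 22:00 UTC − 2h30m = 19:30 Doror Canton standard time.
The standard-time date in Doror Canton, 6 May 2033, lies within the daylight-saving period (27 March – 26 September), so Doror Canton is on daylight time, UTC−01:30.
22:00 UTC − 1h30m = 20:30 Doror Canton.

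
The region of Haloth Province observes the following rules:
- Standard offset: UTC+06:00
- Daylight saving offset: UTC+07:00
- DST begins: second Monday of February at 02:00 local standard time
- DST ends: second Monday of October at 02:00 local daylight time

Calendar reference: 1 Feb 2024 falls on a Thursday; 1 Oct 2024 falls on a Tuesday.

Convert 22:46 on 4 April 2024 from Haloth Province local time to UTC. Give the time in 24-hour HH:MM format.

15:46

1 February 2024 is a Thursday, so the first Monday is February 5 and the second is February 12.
1 October 2024 is a Tuesday, so the first Monday is October 7 and the second is October 14.
4 April 2024 falls between 12 February and 14 October, so daylight saving is in effect and Haloth Province is at UTC+07:00.
22:46 local − 7h = 15:46 UTC.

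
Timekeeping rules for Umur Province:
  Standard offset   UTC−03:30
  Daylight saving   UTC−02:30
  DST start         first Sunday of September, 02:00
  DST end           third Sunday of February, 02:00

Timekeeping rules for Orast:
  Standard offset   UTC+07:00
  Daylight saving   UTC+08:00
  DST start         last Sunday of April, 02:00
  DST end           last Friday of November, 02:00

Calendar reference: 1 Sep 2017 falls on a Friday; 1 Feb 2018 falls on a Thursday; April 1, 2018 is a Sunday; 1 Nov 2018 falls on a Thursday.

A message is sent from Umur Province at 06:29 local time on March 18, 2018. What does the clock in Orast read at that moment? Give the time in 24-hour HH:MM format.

1 September 2017 is a Friday, so the first Sunday is September 3.
1 February 2018 is a Thursday, so the first Sunday is February 4 and the third is February 18.
March 18, 2018 does not fall between 3 September 2017 and 18 February 2018, so daylight saving is not in effect and Umur Province is at UTC−03:30.
06:29 Umur Province + 3h30m = 09:59 UTC.
1 April 2018 is a Sunday, so Sundays fall on 1, 8, 15, 22, 29; the last is April 29.
1 November 2018 is a Thursday, so Fridays fall on 2, 9, 16, 23, 30; the last is November 30.
At the standard offset (UTC+07:00), 09:59 UTC + 7h = 16:59 Orast standard time.
Daylight saving runs 29 April – 30 November; the standard-time date in Orast, March 18, 2018, is outside that window, so Orast is on standard time at UTC+07:00.
09:59 UTC + 7h = 16:59 Orast.

16:59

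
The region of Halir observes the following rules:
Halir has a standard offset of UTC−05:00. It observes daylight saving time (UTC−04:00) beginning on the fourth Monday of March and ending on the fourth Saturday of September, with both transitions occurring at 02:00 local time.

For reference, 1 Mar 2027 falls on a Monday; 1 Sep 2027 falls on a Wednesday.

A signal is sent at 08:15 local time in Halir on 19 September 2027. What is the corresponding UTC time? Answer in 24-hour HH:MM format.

1 March 2027 is a Monday, so the first Monday is March 1 and the fourth is March 22.
1 September 2027 is a Wednesday, so the first Saturday is September 4 and the fourth is September 25.
19 September 2027 lies within the daylight-saving period (22 March – 25 September), so Halir is on daylight time, UTC−04:00.
08:15 local + 4h = 12:15 UTC.

12:15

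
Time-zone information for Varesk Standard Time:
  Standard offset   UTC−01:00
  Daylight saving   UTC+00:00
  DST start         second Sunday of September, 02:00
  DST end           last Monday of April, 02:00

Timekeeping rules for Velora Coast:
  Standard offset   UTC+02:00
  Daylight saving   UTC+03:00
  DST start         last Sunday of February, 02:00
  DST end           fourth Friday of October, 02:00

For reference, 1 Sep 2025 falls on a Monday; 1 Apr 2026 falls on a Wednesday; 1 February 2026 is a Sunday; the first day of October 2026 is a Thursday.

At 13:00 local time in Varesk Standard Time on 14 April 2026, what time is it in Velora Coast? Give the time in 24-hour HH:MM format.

16:00

1 September 2025 is a Monday, so the first Sunday is September 7 and the second is September 14.
1 April 2026 is a Wednesday, so Mondays fall on 6, 13, 20, 27; the last is April 27.
14 April 2026 falls between 14 September 2025 and 27 April 2026, so daylight saving is in effect and Varesk Standard Time is at UTC+00:00.
13:00 Varesk Standard Time − 0h = 13:00 UTC.
1 February 2026 is a Sunday, so Sundays fall on 1, 8, 15, 22; the last is February 22.
1 October 2026 is a Thursday, so the first Friday is October 2 and the fourth is October 23.
At the standard offset (UTC+02:00), 13:00 UTC + 2h = 15:00 Velora Coast standard time.
The standard-time date in Velora Coast, 14 April 2026, lies within the daylight-saving period (22 February – 23 October), so Velora Coast is on daylight time, UTC+03:00.
13:00 UTC + 3h = 16:00 Velora Coast.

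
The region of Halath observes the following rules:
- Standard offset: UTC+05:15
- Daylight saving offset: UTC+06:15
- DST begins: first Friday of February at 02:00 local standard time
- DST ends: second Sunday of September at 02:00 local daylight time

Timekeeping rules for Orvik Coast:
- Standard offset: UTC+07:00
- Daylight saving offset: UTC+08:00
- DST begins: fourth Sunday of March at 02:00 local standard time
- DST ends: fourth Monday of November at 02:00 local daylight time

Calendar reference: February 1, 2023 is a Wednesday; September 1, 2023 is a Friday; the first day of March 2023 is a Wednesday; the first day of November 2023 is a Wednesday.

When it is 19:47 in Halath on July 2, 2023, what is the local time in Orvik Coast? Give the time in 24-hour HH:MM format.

21:32

1 February 2023 is a Wednesday, so the first Friday is February 3.
1 September 2023 is a Friday, so the first Sunday is September 3 and the second is September 10.
Daylight saving runs 3 February – 10 September; July 2, 2023 is inside that window, so Halath is at UTC+06:15.
19:47 Halath − 6h15m = 13:32 UTC.
1 March 2023 is a Wednesday, so the first Sunday is March 5 and the fourth is March 26.
1 November 2023 is a Wednesday, so the first Monday is November 6 and the fourth is November 27.
At the standard offset (UTC+07:00), 13:32 UTC + 7h = 20:32 Orvik Coast standard time.
Daylight saving runs 26 March – 27 November; the standard-time date in Orvik Coast, July 2, 2023, is inside that window, so Orvik Coast is at UTC+08:00.
13:32 UTC + 8h = 21:32 Orvik Coast.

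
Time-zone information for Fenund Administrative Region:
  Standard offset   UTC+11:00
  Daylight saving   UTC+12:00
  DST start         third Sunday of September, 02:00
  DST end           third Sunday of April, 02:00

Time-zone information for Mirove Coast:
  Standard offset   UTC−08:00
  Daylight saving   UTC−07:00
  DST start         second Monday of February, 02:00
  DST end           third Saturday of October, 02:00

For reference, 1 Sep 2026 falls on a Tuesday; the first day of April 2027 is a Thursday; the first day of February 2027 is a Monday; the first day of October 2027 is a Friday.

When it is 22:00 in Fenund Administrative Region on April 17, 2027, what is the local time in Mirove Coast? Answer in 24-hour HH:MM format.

03:00

1 September 2026 is a Tuesday, so the first Sunday is September 6 and the third is September 20.
1 April 2027 is a Thursday, so the first Sunday is April 4 and the third is April 18.
Daylight saving runs 20 September 2026 – 18 April 2027; April 17, 2027 is inside that window, so Fenund Administrative Region is at UTC+12:00.
22:00 Fenund Administrative Region − 12h = 10:00 UTC.
1 February 2027 is a Monday, so the first Monday is February 1 and the second is February 8.
1 October 2027 is a Friday, so the first Saturday is October 2 and the third is October 16.
At the standard offset (UTC−08:00), 10:00 UTC − 8h = 02:00 Mirove Coast standard time.
The standard-time date in Mirove Coast, April 17, 2027, falls between 8 February and 16 October, so daylight saving is in effect and Mirove Coast is at UTC−07:00.
10:00 UTC − 7h = 03:00 Mirove Coast.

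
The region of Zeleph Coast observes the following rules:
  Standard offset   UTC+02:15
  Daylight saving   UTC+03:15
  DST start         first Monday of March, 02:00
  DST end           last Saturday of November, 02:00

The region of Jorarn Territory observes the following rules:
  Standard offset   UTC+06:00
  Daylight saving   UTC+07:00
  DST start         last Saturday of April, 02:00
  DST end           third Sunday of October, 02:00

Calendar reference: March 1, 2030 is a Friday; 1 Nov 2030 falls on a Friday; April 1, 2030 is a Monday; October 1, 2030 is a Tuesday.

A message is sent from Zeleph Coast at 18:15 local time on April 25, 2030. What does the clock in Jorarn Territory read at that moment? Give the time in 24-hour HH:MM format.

1 March 2030 is a Friday, so the first Monday is March 4.
1 November 2030 is a Friday, so Saturdays fall on 2, 9, 16, 23, 30; the last is November 30.
Daylight saving runs 4 March – 30 November; April 25, 2030 is inside that window, so Zeleph Coast is at UTC+03:15.
18:15 Zeleph Coast − 3h15m = 15:00 UTC.
1 April 2030 is a Monday, so Saturdays fall on 6, 13, 20, 27; the last is April 27.
1 October 2030 is a Tuesday, so the first Sunday is October 6 and the third is October 20.
At the standard offset (UTC+06:00), 15:00 UTC + 6h = 21:00 Jorarn Territory standard time.
Daylight saving runs 27 April – 20 October; the standard-time date in Jorarn Territory, April 25, 2030, is outside that window, so Jorarn Territory is on standard time at UTC+06:00.
15:00 UTC + 6h = 21:00 Jorarn Territory.

21:00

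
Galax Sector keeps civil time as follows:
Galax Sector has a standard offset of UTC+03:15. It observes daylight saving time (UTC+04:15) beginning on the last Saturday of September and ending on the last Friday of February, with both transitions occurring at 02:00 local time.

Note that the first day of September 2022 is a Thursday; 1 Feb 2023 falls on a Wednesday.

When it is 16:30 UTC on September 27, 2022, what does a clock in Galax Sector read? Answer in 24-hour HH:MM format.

1 September 2022 is a Thursday, so Saturdays fall on 3, 10, 17, 24; the last is September 24.
1 February 2023 is a Wednesday, so Fridays fall on 3, 10, 17, 24; the last is February 24.
At the standard offset (UTC+03:15), 16:30 UTC + 3h15m = 19:45 Galax Sector standard time.
The standard-time date in Galax Sector, September 27, 2022, falls between 24 September 2022 and 24 February 2023, so daylight saving is in effect and Galax Sector is at UTC+04:15.
16:30 UTC + 4h15m = 20:45 local.

20:45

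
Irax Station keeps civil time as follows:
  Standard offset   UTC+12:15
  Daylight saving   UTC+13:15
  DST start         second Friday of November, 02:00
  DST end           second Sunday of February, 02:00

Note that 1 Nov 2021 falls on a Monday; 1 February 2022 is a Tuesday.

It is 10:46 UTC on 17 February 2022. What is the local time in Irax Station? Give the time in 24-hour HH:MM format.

1 November 2021 is a Monday, so the first Friday is November 5 and the second is November 12.
1 February 2022 is a Tuesday, so the first Sunday is February 6 and the second is February 13.
At the standard offset (UTC+12:15), 10:46 UTC + 12h15m = 23:01 Irax Station standard time.
Daylight saving runs 12 November 2021 – 13 February 2022; the standard-time date in Irax Station, 17 February 2022, is outside that window, so Irax Station is on standard time at UTC+12:15.
10:46 UTC + 12h15m = 23:01 local.

23:01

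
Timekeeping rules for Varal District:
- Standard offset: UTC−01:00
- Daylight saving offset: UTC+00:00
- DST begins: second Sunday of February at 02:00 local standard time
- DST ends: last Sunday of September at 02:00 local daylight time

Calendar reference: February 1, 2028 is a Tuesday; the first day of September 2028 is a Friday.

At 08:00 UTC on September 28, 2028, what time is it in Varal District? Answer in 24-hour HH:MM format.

1 February 2028 is a Tuesday, so the first Sunday is February 6 and the second is February 13.
1 September 2028 is a Friday, so Sundays fall on 3, 10, 17, 24; the last is September 24.
At the standard offset (UTC−01:00), 08:00 UTC − 1h = 07:00 Varal District standard time.
The standard-time date in Varal District, September 28, 2028, does not fall between 13 February and 24 September, so daylight saving is not in effect and Varal District is at UTC−01:00.
08:00 UTC − 1h = 07:00 local.

07:00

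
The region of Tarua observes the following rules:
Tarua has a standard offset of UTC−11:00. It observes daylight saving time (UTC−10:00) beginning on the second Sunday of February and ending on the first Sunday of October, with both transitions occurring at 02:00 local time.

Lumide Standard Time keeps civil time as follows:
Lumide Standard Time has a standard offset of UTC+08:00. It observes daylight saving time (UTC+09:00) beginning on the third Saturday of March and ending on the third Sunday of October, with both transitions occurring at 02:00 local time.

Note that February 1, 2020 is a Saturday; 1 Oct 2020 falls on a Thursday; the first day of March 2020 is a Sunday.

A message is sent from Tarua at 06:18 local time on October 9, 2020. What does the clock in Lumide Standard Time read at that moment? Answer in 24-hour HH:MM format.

02:18

1 February 2020 is a Saturday, so the first Sunday is February 2 and the second is February 9.
1 October 2020 is a Thursday, so the first Sunday is October 4.
October 9, 2020 is outside the daylight-saving period (9 February – 4 October), so Tarua is on standard time, UTC−11:00.
06:18 Tarua + 11h = 17:18 UTC.
1 March 2020 is a Sunday, so the first Saturday is March 7 and the third is March 21.
1 October 2020 is a Thursday, so the first Sunday is October 4 and the third is October 18.
At the standard offset (UTC+08:00), 17:18 UTC + 8h = 01:18 Lumide Standard Time standard time (rolling into the next day, 10 October 2020).
The standard-time date in Lumide Standard Time, October 10, 2020, lies within the daylight-saving period (21 March – 18 October), so Lumide Standard Time is on daylight time, UTC+09:00.
17:18 UTC + 9h = 02:18 Lumide Standard Time (rolling into the next day, 10 October 2020).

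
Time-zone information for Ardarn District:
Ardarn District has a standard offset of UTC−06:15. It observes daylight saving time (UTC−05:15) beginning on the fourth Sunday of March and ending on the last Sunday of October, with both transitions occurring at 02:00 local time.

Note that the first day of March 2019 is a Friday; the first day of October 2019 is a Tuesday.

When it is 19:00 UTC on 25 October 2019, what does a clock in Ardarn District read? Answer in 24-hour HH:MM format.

1 March 2019 is a Friday, so the first Sunday is March 3 and the fourth is March 24.
1 October 2019 is a Tuesday, so Sundays fall on 6, 13, 20, 27; the last is October 27.
At the standard offset (UTC−06:15), 19:00 UTC − 6h15m = 12:45 Ardarn District standard time.
Daylight saving runs 24 March – 27 October; the standard-time date in Ardarn District, 25 October 2019, is inside that window, so Ardarn District is at UTC−05:15.
19:00 UTC − 5h15m = 13:45 local.

13:45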